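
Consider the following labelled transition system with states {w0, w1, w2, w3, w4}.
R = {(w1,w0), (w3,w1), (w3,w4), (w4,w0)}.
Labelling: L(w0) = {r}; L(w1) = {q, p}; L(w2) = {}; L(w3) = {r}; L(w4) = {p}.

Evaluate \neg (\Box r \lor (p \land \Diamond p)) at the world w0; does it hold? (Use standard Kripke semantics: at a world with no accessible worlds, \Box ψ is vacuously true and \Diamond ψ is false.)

No

At w0: \Box r \lor (p \land \Diamond p) is true, so \neg (\Box r \lor (p \land \Diamond p)) is false.
  At w0: \Box r is true, p \land \Diamond p is false, so \Box r \lor (p \land \Diamond p) is true.
    At w0: no accessible worlds, so \Box r holds vacuously.
    At w0: p is false, \Diamond p is false, so p \land \Diamond p is false.
      At w0: no accessible worlds, so \Diamond p is false.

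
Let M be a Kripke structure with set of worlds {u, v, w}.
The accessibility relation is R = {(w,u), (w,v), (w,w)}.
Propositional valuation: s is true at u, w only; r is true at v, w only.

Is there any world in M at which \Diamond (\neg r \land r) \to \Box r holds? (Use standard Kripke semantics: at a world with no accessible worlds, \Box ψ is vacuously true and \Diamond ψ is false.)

Recall that \Box ψ holds at a world iff ψ holds at every accessible world, and \Diamond ψ holds iff ψ holds at some accessible world.
Let φ = \Diamond (\neg r \land r) \to \Box r. Evaluate φ at each world:
  u (successors ∅): φ is true.
  v (successors ∅): φ is true.
  w (successors {u, v, w}): φ is true.
Detail at u (witness):
  At u: \Diamond (\neg r \land r) is false, \Box r is true, so \Diamond (\neg r \land r) \to \Box r is true.
    At u: no accessible worlds, so \Diamond (\neg r \land r) is false.
    At u: no accessible worlds, so \Box r holds vacuously.

Yes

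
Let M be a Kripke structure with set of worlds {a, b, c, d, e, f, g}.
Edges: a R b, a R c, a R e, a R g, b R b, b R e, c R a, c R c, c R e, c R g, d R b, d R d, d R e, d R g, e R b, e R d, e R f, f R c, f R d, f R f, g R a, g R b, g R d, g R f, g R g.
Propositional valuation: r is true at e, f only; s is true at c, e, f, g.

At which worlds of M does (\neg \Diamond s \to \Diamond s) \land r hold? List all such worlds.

e, f

Recall that \Diamond ψ holds at a world iff ψ holds at some accessible world.
Let φ = (\neg \Diamond s \to \Diamond s) \land r. Evaluate φ at each world:
  a (successors {b, c, e, g}): φ is false.
  b (successors {b, e}): φ is false.
  c (successors {a, c, e, g}): φ is false.
  d (successors {b, d, e, g}): φ is false.
  e (successors {b, d, f}): φ is true.
  f (successors {c, d, f}): φ is true.
  g (successors {a, b, d, f, g}): φ is false.
For instance, at f:
  At f: \neg \Diamond s \to \Diamond s is true, r is true, so (\neg \Diamond s \to \Diamond s) \land r is true.
    At f: \neg \Diamond s is false, \Diamond s is true, so \neg \Diamond s \to \Diamond s is true.
      At f: \Diamond s is true, so \neg \Diamond s is false.
      At f: \Diamond s requires s at some successor in {c, d, f}.
        s holds at c, so \Diamond s is true at f.
Satisfying worlds: {e, f}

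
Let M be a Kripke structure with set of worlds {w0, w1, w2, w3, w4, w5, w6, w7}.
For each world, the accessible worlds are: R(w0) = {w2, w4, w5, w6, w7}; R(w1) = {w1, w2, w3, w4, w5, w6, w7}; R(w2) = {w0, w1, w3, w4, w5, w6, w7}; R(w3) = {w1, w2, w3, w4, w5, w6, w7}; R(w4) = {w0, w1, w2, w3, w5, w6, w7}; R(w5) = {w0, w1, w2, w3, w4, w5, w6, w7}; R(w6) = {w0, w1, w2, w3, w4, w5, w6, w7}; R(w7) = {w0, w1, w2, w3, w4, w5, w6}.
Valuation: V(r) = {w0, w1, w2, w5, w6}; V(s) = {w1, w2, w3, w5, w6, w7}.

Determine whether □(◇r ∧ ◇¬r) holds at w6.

At w6: □(◇r ∧ ◇¬r) requires ◇r ∧ ◇¬r at every successor {w0, w1, w2, w3, w4, w5, w6, w7}.
  At w0: ◇r ∧ ◇¬r is true.
  At w1: ◇r ∧ ◇¬r is true.
  At w2: ◇r ∧ ◇¬r is true.
  At w3: ◇r ∧ ◇¬r is true.
  At w4: ◇r ∧ ◇¬r is true.
  At w5: ◇r ∧ ◇¬r is true.
  At w6: ◇r ∧ ◇¬r is true.
  At w7: ◇r ∧ ◇¬r is true.
So □(◇r ∧ ◇¬r) is true at w6.

Yes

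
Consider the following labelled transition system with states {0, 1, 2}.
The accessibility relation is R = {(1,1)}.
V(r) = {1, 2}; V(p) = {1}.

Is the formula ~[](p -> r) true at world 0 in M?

No

At 0: [](p -> r) is true, so ~[](p -> r) is false.
  At 0: no accessible worlds, so [](p -> r) holds vacuously.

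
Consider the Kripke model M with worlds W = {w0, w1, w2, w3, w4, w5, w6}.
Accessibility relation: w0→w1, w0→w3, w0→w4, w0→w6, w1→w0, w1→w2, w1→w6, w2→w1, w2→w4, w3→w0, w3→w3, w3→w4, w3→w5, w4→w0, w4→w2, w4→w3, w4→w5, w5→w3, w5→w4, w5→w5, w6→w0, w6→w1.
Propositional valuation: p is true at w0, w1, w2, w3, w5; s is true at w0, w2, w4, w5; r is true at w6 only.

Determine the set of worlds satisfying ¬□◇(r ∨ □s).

w0, w1, w2, w3, w4, w5

Let φ = ¬□◇(r ∨ □s). Evaluate φ at each world:
  w0 (successors {w1, w3, w4, w6}): φ is true.
  w1 (successors {w0, w2, w6}): φ is true.
  w2 (successors {w1, w4}): φ is true.
  w3 (successors {w0, w3, w4, w5}): φ is true.
  w4 (successors {w0, w2, w3, w5}): φ is true.
  w5 (successors {w3, w4, w5}): φ is true.
  w6 (successors {w0, w1}): φ is false.
For instance, at w4:
  At w4: □◇(r ∨ □s) is false, so ¬□◇(r ∨ □s) is true.
    At w4: □◇(r ∨ □s) requires ◇(r ∨ □s) at every successor {w0, w2, w3, w5}.
      ◇(r ∨ □s) fails at w2, so □◇(r ∨ □s) is false at w4.
Satisfying worlds: {w0, w1, w2, w3, w4, w5}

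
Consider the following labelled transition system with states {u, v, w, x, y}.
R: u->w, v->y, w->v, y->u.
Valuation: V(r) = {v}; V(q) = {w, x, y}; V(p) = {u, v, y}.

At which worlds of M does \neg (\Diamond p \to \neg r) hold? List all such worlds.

Recall that \Diamond ψ holds at a world iff ψ holds at some accessible world.
Let φ = \neg (\Diamond p \to \neg r). Evaluate φ at each world:
  u (successors {w}): φ is false.
  v (successors {y}): φ is true.
  w (successors {v}): φ is false.
  x (successors ∅): φ is false.
  y (successors {u}): φ is false.
For instance, at w:
  At w: \Diamond p \to \neg r is true, so \neg (\Diamond p \to \neg r) is false.
    At w: \Diamond p is true, \neg r is true, so \Diamond p \to \neg r is true.
      At w: \Diamond p requires p at some successor in {v}.
        p holds at v, so \Diamond p is true at w.
Satisfying worlds: {v}

v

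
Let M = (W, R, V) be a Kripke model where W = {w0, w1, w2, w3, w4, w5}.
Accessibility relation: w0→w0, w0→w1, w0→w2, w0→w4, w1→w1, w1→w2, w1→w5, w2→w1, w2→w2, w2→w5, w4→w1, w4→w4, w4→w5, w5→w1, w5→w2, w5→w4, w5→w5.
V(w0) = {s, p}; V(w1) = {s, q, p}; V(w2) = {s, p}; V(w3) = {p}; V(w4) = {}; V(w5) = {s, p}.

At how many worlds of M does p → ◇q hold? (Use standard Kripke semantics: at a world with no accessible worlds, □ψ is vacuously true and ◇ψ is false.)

5

Let φ = p → ◇q. Evaluate φ at each world:
  w0 (successors {w0, w1, w2, w4}): φ is true.
  w1 (successors {w1, w2, w5}): φ is true.
  w2 (successors {w1, w2, w5}): φ is true.
  w3 (successors ∅): φ is false.
  w4 (successors {w1, w4, w5}): φ is true.
  w5 (successors {w1, w2, w4, w5}): φ is true.
For instance, at w2:
  At w2: p is true, ◇q is true, so p → ◇q is true.
    At w2: ◇q requires q at some successor in {w1, w2, w5}.
      q holds at w1, so ◇q is true at w2.
Satisfying worlds: {w0, w1, w2, w4, w5}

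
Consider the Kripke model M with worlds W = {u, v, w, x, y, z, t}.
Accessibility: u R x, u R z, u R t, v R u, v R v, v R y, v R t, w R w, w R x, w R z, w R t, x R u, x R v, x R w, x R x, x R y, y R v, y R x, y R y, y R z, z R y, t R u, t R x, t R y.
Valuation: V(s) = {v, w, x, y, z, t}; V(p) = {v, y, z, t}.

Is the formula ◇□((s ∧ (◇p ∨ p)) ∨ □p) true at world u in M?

Recall that □ψ holds at a world iff ψ holds at every accessible world, and ◇ψ holds iff ψ holds at some accessible world.
At u: ◇□((s ∧ (◇p ∨ p)) ∨ □p) requires □((s ∧ (◇p ∨ p)) ∨ □p) at some successor in {x, z, t}.
  □((s ∧ (◇p ∨ p)) ∨ □p) holds at z, so ◇□((s ∧ (◇p ∨ p)) ∨ □p) is true at u.
    At z: □((s ∧ (◇p ∨ p)) ∨ □p) requires (s ∧ (◇p ∨ p)) ∨ □p at every successor {y}.
      At y: (s ∧ (◇p ∨ p)) ∨ □p is true.
    So □((s ∧ (◇p ∨ p)) ∨ □p) is true at z.

Yes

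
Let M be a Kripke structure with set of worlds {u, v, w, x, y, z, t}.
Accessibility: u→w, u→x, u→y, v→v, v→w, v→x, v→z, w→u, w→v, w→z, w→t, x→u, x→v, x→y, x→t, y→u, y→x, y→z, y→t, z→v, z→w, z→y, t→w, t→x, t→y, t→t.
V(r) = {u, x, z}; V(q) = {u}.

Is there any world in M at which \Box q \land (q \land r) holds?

No

Recall that \Box ψ holds at a world iff ψ holds at every accessible world, and \Diamond ψ holds iff ψ holds at some accessible world.
Let φ = \Box q \land (q \land r). Evaluate φ at each world:
  u (successors {w, x, y}): φ is false.
  v (successors {v, w, x, z}): φ is false.
  w (successors {u, v, z, t}): φ is false.
  x (successors {u, v, y, t}): φ is false.
  y (successors {u, x, z, t}): φ is false.
  z (successors {v, w, y}): φ is false.
  t (successors {w, x, y, t}): φ is false.
For instance, at y:
  At y: \Box q is false, q \land r is false, so \Box q \land (q \land r) is false.
    At y: \Box q requires q at every successor {u, x, z, t}.
      q fails at x, so \Box q is false at y.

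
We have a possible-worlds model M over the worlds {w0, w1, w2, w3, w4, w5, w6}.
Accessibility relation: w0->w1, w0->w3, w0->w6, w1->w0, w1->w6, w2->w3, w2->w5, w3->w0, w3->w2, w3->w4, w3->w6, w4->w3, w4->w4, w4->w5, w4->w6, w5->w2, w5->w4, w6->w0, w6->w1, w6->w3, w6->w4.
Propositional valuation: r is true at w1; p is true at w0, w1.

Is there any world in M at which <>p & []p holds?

No

Let φ = <>p & []p. Evaluate φ at each world:
  w0 (successors {w1, w3, w6}): φ is false.
  w1 (successors {w0, w6}): φ is false.
  w2 (successors {w3, w5}): φ is false.
  w3 (successors {w0, w2, w4, w6}): φ is false.
  w4 (successors {w3, w4, w5, w6}): φ is false.
  w5 (successors {w2, w4}): φ is false.
  w6 (successors {w0, w1, w3, w4}): φ is false.
For instance, at w0:
  At w0: <>p is true, []p is false, so <>p & []p is false.
    At w0: <>p requires p at some successor in {w1, w3, w6}.
      p holds at w1, so <>p is true at w0.
    At w0: []p requires p at every successor {w1, w3, w6}.
      p fails at w3, so []p is false at w0.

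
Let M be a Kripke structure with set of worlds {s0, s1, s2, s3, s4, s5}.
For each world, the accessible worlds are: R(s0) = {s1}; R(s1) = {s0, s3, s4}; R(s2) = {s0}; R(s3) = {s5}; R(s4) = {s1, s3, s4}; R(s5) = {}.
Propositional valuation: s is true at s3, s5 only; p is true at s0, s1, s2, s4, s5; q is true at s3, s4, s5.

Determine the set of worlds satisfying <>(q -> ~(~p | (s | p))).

Let φ = <>(q -> ~(~p | (s | p))). Evaluate φ at each world:
  s0 (successors {s1}): φ is true.
  s1 (successors {s0, s3, s4}): φ is true.
  s2 (successors {s0}): φ is true.
  s3 (successors {s5}): φ is false.
  s4 (successors {s1, s3, s4}): φ is true.
  s5 (successors ∅): φ is false.
For instance, at s0:
  At s0: <>(q -> ~(~p | (s | p))) requires q -> ~(~p | (s | p)) at some successor in {s1}.
    q -> ~(~p | (s | p)) holds at s1, so <>(q -> ~(~p | (s | p))) is true at s0.
Satisfying worlds: {s0, s1, s2, s4}

s0, s1, s2, s4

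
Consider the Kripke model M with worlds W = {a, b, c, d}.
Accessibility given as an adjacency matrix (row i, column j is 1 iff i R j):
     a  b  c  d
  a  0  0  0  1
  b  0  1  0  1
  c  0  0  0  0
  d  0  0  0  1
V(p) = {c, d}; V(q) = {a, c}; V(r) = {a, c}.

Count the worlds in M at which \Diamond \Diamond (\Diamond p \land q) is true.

0

Let φ = \Diamond \Diamond (\Diamond p \land q). Evaluate φ at each world:
  a (successors {d}): φ is false.
  b (successors {b, d}): φ is false.
  c (successors ∅): φ is false.
  d (successors {d}): φ is false.
For instance, at b:
  At b: \Diamond \Diamond (\Diamond p \land q) requires \Diamond (\Diamond p \land q) at some successor in {b, d}.
    At b: \Diamond (\Diamond p \land q) is false.
    At d: \Diamond (\Diamond p \land q) is false.
  So \Diamond \Diamond (\Diamond p \land q) is false at b.
Satisfying worlds: none.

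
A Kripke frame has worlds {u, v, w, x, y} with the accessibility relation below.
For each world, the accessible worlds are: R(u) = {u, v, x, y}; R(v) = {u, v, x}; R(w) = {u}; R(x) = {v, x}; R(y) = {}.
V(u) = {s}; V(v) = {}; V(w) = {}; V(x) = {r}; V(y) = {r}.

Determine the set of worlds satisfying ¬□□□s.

Let φ = ¬□□□s. Evaluate φ at each world:
  u (successors {u, v, x, y}): φ is true.
  v (successors {u, v, x}): φ is true.
  w (successors {u}): φ is true.
  x (successors {v, x}): φ is true.
  y (successors ∅): φ is false.
For instance, at x:
  At x: □□□s is false, so ¬□□□s is true.
    At x: □□□s requires □□s at every successor {v, x}.
      □□s fails at v, so □□□s is false at x.
Satisfying worlds: {u, v, w, x}

u, v, w, x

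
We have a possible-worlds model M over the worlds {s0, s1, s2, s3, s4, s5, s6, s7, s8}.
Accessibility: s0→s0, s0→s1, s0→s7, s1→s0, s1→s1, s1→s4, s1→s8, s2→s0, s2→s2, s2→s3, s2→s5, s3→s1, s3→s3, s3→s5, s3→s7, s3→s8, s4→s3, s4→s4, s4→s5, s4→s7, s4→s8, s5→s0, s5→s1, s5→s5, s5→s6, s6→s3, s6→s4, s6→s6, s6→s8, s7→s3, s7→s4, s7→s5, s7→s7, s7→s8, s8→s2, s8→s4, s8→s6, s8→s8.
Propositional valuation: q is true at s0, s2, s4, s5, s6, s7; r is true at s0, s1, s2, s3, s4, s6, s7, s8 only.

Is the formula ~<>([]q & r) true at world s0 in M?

At s0: <>([]q & r) is false, so ~<>([]q & r) is true.
  At s0: <>([]q & r) requires []q & r at some successor in {s0, s1, s7}.
    At s0: []q & r is false.
    At s1: []q & r is false.
    At s7: []q & r is false.
  So <>([]q & r) is false at s0.

Yes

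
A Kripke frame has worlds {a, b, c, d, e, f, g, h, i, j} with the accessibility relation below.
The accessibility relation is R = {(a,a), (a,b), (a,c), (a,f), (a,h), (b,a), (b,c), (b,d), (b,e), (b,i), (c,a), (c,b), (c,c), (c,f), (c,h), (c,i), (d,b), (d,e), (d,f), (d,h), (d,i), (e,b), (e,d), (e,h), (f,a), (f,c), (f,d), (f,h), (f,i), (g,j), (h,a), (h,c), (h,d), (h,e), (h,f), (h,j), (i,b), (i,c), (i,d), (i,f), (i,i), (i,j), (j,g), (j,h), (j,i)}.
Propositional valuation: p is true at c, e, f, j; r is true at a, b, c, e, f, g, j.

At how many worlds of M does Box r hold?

1

Let φ = Box r. Evaluate φ at each world:
  a (successors {a, b, c, f, h}): φ is false.
  b (successors {a, c, d, e, i}): φ is false.
  c (successors {a, b, c, f, h, i}): φ is false.
  d (successors {b, e, f, h, i}): φ is false.
  e (successors {b, d, h}): φ is false.
  f (successors {a, c, d, h, i}): φ is false.
  g (successors {j}): φ is true.
  h (successors {a, c, d, e, f, j}): φ is false.
  i (successors {b, c, d, f, i, j}): φ is false.
  j (successors {g, h, i}): φ is false.
For instance, at f:
  At f: Box r requires r at every successor {a, c, d, h, i}.
    r fails at d, so Box r is false at f.
Satisfying worlds: {g}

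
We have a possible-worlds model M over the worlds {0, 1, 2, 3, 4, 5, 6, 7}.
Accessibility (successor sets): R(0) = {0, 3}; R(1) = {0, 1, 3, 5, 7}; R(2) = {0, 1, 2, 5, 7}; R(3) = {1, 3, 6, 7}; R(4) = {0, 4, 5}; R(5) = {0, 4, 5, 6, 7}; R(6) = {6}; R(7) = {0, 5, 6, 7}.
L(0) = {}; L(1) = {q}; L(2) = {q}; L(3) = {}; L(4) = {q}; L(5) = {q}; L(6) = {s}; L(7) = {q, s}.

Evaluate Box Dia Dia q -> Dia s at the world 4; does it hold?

At 4: Box Dia Dia q is true, Dia s is false, so Box Dia Dia q -> Dia s is false.
  At 4: Box Dia Dia q requires Dia Dia q at every successor {0, 4, 5}.
      At 0: Dia Dia q requires Dia q at some successor in {0, 3}.
        Dia q holds at 3, so Dia Dia q is true at 0.
      At 4: Dia Dia q requires Dia q at some successor in {0, 4, 5}.
        Dia q holds at 4, so Dia Dia q is true at 4.
      At 5: Dia Dia q requires Dia q at some successor in {0, 4, 5, 6, 7}.
        Dia q holds at 4, so Dia Dia q is true at 5.
  So Box Dia Dia q is true at 4.
  At 4: Dia s requires s at some successor in {0, 4, 5}.
    At 0: s is false.
    At 4: s is false.
    At 5: s is false.
  So Dia s is false at 4.

No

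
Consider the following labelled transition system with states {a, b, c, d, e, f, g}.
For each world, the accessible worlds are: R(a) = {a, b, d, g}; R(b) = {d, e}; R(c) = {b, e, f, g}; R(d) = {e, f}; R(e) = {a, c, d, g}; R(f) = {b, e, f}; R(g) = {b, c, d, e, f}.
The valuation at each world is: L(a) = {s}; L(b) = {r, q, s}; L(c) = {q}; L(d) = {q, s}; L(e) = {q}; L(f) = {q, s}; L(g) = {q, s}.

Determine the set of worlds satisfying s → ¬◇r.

b, c, d, e

Let φ = s → ¬◇r. Evaluate φ at each world:
  a (successors {a, b, d, g}): φ is false.
  b (successors {d, e}): φ is true.
  c (successors {b, e, f, g}): φ is true.
  d (successors {e, f}): φ is true.
  e (successors {a, c, d, g}): φ is true.
  f (successors {b, e, f}): φ is false.
  g (successors {b, c, d, e, f}): φ is false.
For instance, at d:
  At d: s is true, ¬◇r is true, so s → ¬◇r is true.
    At d: ◇r is false, so ¬◇r is true.
      At d: ◇r requires r at some successor in {e, f}.
        At e: r is false.
        At f: r is false.
      So ◇r is false at d.
Satisfying worlds: {b, c, d, e}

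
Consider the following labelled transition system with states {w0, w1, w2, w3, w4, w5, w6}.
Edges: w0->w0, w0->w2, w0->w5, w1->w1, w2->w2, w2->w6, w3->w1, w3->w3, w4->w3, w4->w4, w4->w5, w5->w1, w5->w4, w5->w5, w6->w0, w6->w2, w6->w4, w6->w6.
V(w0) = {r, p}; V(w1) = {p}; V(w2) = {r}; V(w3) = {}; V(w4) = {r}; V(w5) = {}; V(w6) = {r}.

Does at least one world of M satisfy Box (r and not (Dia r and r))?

No

Let φ = Box (r and not (Dia r and r)). Evaluate φ at each world:
  w0 (successors {w0, w2, w5}): φ is false.
  w1 (successors {w1}): φ is false.
  w2 (successors {w2, w6}): φ is false.
  w3 (successors {w1, w3}): φ is false.
  w4 (successors {w3, w4, w5}): φ is false.
  w5 (successors {w1, w4, w5}): φ is false.
  w6 (successors {w0, w2, w4, w6}): φ is false.
For instance, at w2:
  At w2: Box (r and not (Dia r and r)) requires r and not (Dia r and r) at every successor {w2, w6}.
    r and not (Dia r and r) fails at w2, so Box (r and not (Dia r and r)) is false at w2.
      At w2: r is true, not (Dia r and r) is false, so r and not (Dia r and r) is false.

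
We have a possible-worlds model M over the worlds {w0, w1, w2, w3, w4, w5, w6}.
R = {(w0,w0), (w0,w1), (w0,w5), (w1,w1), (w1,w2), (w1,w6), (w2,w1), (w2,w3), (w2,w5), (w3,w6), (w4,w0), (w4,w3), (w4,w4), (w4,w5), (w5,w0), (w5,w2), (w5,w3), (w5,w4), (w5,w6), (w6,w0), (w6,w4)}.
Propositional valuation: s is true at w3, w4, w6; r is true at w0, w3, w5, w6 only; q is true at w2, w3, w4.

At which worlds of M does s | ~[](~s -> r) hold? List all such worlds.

w0, w1, w2, w3, w4, w5, w6

Recall that []ψ holds at a world iff ψ holds at every accessible world, and <>ψ holds iff ψ holds at some accessible world.
Let φ = s | ~[](~s -> r). Evaluate φ at each world:
  w0 (successors {w0, w1, w5}): φ is true.
  w1 (successors {w1, w2, w6}): φ is true.
  w2 (successors {w1, w3, w5}): φ is true.
  w3 (successors {w6}): φ is true.
  w4 (successors {w0, w3, w4, w5}): φ is true.
  w5 (successors {w0, w2, w3, w4, w6}): φ is true.
  w6 (successors {w0, w4}): φ is true.
For instance, at w6:
  At w6: s is true, ~[](~s -> r) is false, so s | ~[](~s -> r) is true.
    At w6: [](~s -> r) is true, so ~[](~s -> r) is false.
      At w6: [](~s -> r) requires ~s -> r at every successor {w0, w4}.
        At w0: ~s -> r is true.
        At w4: ~s -> r is true.
      So [](~s -> r) is true at w6.
Satisfying worlds: {w0, w1, w2, w3, w4, w5, w6}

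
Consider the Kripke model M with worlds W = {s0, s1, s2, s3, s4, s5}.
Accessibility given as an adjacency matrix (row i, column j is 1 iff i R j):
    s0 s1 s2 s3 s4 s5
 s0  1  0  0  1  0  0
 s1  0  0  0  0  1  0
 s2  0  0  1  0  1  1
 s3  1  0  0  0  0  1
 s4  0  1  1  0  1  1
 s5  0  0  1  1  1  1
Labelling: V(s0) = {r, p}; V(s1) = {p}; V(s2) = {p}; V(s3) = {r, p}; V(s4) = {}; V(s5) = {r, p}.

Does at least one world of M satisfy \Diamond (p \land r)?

Let φ = \Diamond (p \land r). Evaluate φ at each world:
  s0 (successors {s0, s3}): φ is true.
  s1 (successors {s4}): φ is false.
  s2 (successors {s2, s4, s5}): φ is true.
  s3 (successors {s0, s5}): φ is true.
  s4 (successors {s1, s2, s4, s5}): φ is true.
  s5 (successors {s2, s3, s4, s5}): φ is true.
Detail at s0 (witness):
  At s0: \Diamond (p \land r) requires p \land r at some successor in {s0, s3}.
    p \land r holds at s0, so \Diamond (p \land r) is true at s0.

Yes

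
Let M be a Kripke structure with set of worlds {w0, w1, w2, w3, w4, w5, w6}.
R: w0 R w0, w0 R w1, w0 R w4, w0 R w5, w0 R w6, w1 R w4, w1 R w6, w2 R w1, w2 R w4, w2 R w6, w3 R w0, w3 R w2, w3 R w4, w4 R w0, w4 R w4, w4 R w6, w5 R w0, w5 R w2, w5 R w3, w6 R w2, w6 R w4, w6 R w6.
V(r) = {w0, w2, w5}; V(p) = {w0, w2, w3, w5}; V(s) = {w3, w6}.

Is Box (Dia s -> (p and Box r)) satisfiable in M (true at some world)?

No

Let φ = Box (Dia s -> (p and Box r)). Evaluate φ at each world:
  w0 (successors {w0, w1, w4, w5, w6}): φ is false.
  w1 (successors {w4, w6}): φ is false.
  w2 (successors {w1, w4, w6}): φ is false.
  w3 (successors {w0, w2, w4}): φ is false.
  w4 (successors {w0, w4, w6}): φ is false.
  w5 (successors {w0, w2, w3}): φ is false.
  w6 (successors {w2, w4, w6}): φ is false.
For instance, at w2:
  At w2: Box (Dia s -> (p and Box r)) requires Dia s -> (p and Box r) at every successor {w1, w4, w6}.
    Dia s -> (p and Box r) fails at w1, so Box (Dia s -> (p and Box r)) is false at w2.
      At w1: Dia s is true, p and Box r is false, so Dia s -> (p and Box r) is false.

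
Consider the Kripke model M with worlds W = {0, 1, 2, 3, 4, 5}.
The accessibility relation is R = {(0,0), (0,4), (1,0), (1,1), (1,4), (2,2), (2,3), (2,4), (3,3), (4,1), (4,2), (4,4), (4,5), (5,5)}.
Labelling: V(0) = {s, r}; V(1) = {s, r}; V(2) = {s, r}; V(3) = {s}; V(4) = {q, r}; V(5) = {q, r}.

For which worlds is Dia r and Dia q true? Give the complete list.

Let φ = Dia r and Dia q. Evaluate φ at each world:
  0 (successors {0, 4}): φ is true.
  1 (successors {0, 1, 4}): φ is true.
  2 (successors {2, 3, 4}): φ is true.
  3 (successors {3}): φ is false.
  4 (successors {1, 2, 4, 5}): φ is true.
  5 (successors {5}): φ is true.
For instance, at 5:
  At 5: Dia r is true, Dia q is true, so Dia r and Dia q is true.
    At 5: Dia r requires r at some successor in {5}.
      r holds at 5, so Dia r is true at 5.
    At 5: Dia q requires q at some successor in {5}.
      q holds at 5, so Dia q is true at 5.
Satisfying worlds: {0, 1, 2, 4, 5}

0, 1, 2, 4, 5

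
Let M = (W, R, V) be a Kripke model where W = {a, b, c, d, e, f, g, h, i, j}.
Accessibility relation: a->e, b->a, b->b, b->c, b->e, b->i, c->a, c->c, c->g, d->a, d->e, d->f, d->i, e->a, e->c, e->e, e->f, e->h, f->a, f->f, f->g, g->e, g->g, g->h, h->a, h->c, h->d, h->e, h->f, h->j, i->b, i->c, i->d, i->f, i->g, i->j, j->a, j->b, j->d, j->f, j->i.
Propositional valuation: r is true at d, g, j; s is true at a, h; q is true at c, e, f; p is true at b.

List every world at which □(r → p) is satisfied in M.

Let φ = □(r → p). Evaluate φ at each world:
  a (successors {e}): φ is true.
  b (successors {a, b, c, e, i}): φ is true.
  c (successors {a, c, g}): φ is false.
  d (successors {a, e, f, i}): φ is true.
  e (successors {a, c, e, f, h}): φ is true.
  f (successors {a, f, g}): φ is false.
  g (successors {e, g, h}): φ is false.
  h (successors {a, c, d, e, f, j}): φ is false.
  i (successors {b, c, d, f, g, j}): φ is false.
  j (successors {a, b, d, f, i}): φ is false.
For instance, at a:
  At a: □(r → p) requires r → p at every successor {e}.
    At e: r → p is true.
  So □(r → p) is true at a.
Satisfying worlds: {a, b, d, e}

a, b, d, e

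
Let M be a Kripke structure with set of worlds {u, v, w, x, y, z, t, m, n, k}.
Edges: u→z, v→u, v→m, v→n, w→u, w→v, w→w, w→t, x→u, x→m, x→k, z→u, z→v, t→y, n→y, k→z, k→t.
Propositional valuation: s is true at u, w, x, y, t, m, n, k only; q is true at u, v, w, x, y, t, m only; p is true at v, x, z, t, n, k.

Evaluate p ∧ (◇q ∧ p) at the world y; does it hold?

At y: p is false, ◇q ∧ p is false, so p ∧ (◇q ∧ p) is false.
  At y: ◇q is false, p is false, so ◇q ∧ p is false.
    At y: no accessible worlds, so ◇q is false.

No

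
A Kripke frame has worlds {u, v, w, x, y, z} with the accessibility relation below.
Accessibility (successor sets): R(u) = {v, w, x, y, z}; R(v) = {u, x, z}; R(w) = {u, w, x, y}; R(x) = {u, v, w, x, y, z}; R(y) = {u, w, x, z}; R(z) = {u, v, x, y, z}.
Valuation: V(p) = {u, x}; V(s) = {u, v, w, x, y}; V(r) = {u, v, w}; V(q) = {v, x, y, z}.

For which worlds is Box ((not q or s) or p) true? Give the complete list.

w

Let φ = Box ((not q or s) or p). Evaluate φ at each world:
  u (successors {v, w, x, y, z}): φ is false.
  v (successors {u, x, z}): φ is false.
  w (successors {u, w, x, y}): φ is true.
  x (successors {u, v, w, x, y, z}): φ is false.
  y (successors {u, w, x, z}): φ is false.
  z (successors {u, v, x, y, z}): φ is false.
For instance, at z:
  At z: Box ((not q or s) or p) requires (not q or s) or p at every successor {u, v, x, y, z}.
    (not q or s) or p fails at z, so Box ((not q or s) or p) is false at z.
Satisfying worlds: {w}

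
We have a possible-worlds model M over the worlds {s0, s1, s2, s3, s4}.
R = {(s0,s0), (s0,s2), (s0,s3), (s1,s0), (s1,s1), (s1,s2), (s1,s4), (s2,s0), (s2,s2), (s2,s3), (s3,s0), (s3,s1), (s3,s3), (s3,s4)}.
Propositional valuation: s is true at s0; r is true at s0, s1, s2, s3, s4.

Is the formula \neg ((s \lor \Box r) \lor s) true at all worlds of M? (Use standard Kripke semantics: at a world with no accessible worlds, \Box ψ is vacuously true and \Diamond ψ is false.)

Recall that \Box ψ holds at a world iff ψ holds at every accessible world, and \Diamond ψ holds iff ψ holds at some accessible world.
Let φ = \neg ((s \lor \Box r) \lor s). Evaluate φ at each world:
  s0 (successors {s0, s2, s3}): φ is false.
  s1 (successors {s0, s1, s2, s4}): φ is false.
  s2 (successors {s0, s2, s3}): φ is false.
  s3 (successors {s0, s1, s3, s4}): φ is false.
  s4 (successors ∅): φ is false.
Detail at s0 (counterexample):
  At s0: (s \lor \Box r) \lor s is true, so \neg ((s \lor \Box r) \lor s) is false.
    At s0: s \lor \Box r is true, s is true, so (s \lor \Box r) \lor s is true.
      At s0: s is true, \Box r is true, so s \lor \Box r is true.

No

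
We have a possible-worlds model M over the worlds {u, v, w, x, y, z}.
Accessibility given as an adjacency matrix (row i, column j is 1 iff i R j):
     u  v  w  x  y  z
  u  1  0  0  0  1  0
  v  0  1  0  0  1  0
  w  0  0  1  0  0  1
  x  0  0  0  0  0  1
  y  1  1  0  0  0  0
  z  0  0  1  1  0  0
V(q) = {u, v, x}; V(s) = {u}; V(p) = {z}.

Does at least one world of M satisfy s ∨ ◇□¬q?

Let φ = s ∨ ◇□¬q. Evaluate φ at each world:
  u (successors {u, y}): φ is true.
  v (successors {v, y}): φ is false.
  w (successors {w, z}): φ is true.
  x (successors {z}): φ is false.
  y (successors {u, v}): φ is false.
  z (successors {w, x}): φ is true.
Detail at u (witness):
  At u: s is true, ◇□¬q is false, so s ∨ ◇□¬q is true.
    At u: ◇□¬q requires □¬q at some successor in {u, y}.
      At u: □¬q is false.
      At y: □¬q is false.
    So ◇□¬q is false at u.

Yes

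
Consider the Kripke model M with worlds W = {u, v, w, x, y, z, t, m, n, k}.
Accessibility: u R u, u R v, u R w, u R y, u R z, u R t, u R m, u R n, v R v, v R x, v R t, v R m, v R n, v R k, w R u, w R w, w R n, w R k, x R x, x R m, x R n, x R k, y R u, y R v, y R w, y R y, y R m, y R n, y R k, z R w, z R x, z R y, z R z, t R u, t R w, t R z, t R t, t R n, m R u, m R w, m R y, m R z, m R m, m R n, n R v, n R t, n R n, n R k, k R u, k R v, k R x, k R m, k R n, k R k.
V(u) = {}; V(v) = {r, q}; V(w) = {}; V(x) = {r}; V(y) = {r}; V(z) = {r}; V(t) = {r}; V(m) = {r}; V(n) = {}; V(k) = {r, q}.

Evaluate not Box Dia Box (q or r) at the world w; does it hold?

At w: Box Dia Box (q or r) is false, so not Box Dia Box (q or r) is true.
  At w: Box Dia Box (q or r) requires Dia Box (q or r) at every successor {u, w, n, k}.
    Dia Box (q or r) fails at u, so Box Dia Box (q or r) is false at w.
      At u: Dia Box (q or r) requires Box (q or r) at some successor in {u, v, w, y, z, t, m, n}.
        At u: Box (q or r) is false.
        At v: Box (q or r) is false.
        At w: Box (q or r) is false.
        At y: Box (q or r) is false.
        At z: Box (q or r) is false.
        At t: Box (q or r) is false.
        At m: Box (q or r) is false.
        At n: Box (q or r) is false.
      So Dia Box (q or r) is false at u.

Yes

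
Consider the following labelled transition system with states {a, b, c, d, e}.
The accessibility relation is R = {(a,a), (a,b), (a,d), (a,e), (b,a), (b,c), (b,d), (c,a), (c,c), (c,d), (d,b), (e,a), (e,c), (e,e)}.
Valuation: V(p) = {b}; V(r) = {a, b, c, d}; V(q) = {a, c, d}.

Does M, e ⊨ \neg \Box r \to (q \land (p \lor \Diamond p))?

At e: \neg \Box r is true, q \land (p \lor \Diamond p) is false, so \neg \Box r \to (q \land (p \lor \Diamond p)) is false.
  At e: \Box r is false, so \neg \Box r is true.
    At e: \Box r requires r at every successor {a, c, e}.
      r fails at e, so \Box r is false at e.
  At e: q is false, p \lor \Diamond p is false, so q \land (p \lor \Diamond p) is false.
    At e: p is false, \Diamond p is false, so p \lor \Diamond p is false.
      At e: \Diamond p requires p at some successor in {a, c, e}.
        At a: p is false.
        At c: p is false.
        At e: p is false.
      So \Diamond p is false at e.

No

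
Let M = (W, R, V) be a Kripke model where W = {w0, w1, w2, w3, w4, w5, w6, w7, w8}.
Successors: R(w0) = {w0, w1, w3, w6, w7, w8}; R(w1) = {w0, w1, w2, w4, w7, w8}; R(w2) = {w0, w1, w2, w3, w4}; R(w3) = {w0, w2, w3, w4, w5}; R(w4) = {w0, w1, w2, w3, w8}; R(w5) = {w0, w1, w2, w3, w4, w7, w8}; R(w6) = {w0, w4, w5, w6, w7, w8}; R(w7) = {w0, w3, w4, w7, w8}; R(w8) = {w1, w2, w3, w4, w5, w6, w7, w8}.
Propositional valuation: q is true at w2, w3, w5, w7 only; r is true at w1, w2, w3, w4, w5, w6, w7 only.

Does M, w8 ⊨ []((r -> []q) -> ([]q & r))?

No

At w8: []((r -> []q) -> ([]q & r)) requires (r -> []q) -> ([]q & r) at every successor {w1, w2, w3, w4, w5, w6, w7, w8}.
  (r -> []q) -> ([]q & r) fails at w8, so []((r -> []q) -> ([]q & r)) is false at w8.
    At w8: r -> []q is true, []q & r is false, so (r -> []q) -> ([]q & r) is false.
      At w8: r is false, []q is false, so r -> []q is true.
      At w8: []q is false, r is false, so []q & r is false.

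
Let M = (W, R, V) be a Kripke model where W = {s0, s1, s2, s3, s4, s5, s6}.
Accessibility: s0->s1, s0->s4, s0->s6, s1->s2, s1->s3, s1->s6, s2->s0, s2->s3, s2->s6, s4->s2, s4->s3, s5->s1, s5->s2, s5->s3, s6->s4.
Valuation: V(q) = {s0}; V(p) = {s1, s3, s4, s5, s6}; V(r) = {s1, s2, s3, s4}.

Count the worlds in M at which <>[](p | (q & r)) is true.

Let φ = <>[](p | (q & r)). Evaluate φ at each world:
  s0 (successors {s1, s4, s6}): φ is true.
  s1 (successors {s2, s3, s6}): φ is true.
  s2 (successors {s0, s3, s6}): φ is true.
  s3 (successors ∅): φ is false.
  s4 (successors {s2, s3}): φ is true.
  s5 (successors {s1, s2, s3}): φ is true.
  s6 (successors {s4}): φ is false.
For instance, at s4:
  At s4: <>[](p | (q & r)) requires [](p | (q & r)) at some successor in {s2, s3}.
    [](p | (q & r)) holds at s3, so <>[](p | (q & r)) is true at s4.
      At s3: no accessible worlds, so [](p | (q & r)) holds vacuously.
Satisfying worlds: {s0, s1, s2, s4, s5}

5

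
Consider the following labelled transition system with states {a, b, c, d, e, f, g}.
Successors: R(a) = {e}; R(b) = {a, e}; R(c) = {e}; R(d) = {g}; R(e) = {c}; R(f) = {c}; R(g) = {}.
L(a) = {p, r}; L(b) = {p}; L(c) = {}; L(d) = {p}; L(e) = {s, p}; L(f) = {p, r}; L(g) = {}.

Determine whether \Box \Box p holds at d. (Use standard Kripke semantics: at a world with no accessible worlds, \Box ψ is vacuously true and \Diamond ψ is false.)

Yes

Recall that \Box ψ holds at a world iff ψ holds at every accessible world, and \Diamond ψ holds iff ψ holds at some accessible world.
At d: \Box \Box p requires \Box p at every successor {g}.
    At g: no accessible worlds, so \Box p holds vacuously.
So \Box \Box p is true at d.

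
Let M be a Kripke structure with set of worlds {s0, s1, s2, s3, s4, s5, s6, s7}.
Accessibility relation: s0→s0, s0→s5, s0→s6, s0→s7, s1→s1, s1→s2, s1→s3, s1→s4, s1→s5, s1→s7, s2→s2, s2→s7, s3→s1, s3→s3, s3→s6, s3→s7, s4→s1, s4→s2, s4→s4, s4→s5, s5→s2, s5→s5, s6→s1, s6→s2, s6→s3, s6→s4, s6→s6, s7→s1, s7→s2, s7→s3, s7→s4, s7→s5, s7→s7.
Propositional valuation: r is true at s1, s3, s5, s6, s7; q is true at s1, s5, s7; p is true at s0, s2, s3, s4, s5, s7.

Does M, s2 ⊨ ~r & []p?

Yes

Recall that []ψ holds at a world iff ψ holds at every accessible world, and <>ψ holds iff ψ holds at some accessible world.
At s2: ~r is true, []p is true, so ~r & []p is true.
  At s2: []p requires p at every successor {s2, s7}.
    At s2: p is true.
    At s7: p is true.
  So []p is true at s2.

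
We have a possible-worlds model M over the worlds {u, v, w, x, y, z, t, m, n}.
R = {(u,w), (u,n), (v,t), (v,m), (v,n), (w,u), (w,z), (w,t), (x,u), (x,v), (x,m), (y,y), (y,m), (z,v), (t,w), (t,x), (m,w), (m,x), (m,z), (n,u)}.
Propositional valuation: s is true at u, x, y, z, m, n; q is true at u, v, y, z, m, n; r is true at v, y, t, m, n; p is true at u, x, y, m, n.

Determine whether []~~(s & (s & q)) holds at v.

No

At v: []~~(s & (s & q)) requires ~~(s & (s & q)) at every successor {t, m, n}.
  ~~(s & (s & q)) fails at t, so []~~(s & (s & q)) is false at v.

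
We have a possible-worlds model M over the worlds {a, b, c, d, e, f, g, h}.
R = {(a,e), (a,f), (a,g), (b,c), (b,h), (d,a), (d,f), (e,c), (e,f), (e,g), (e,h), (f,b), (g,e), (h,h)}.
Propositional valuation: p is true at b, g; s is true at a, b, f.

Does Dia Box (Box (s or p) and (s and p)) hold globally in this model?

Let φ = Dia Box (Box (s or p) and (s and p)). Evaluate φ at each world:
  a (successors {e, f, g}): φ is false.
  b (successors {c, h}): φ is true.
  c (successors ∅): φ is false.
  d (successors {a, f}): φ is false.
  e (successors {c, f, g, h}): φ is true.
  f (successors {b}): φ is false.
  g (successors {e}): φ is false.
  h (successors {h}): φ is false.
Detail at a (counterexample):
  At a: Dia Box (Box (s or p) and (s and p)) requires Box (Box (s or p) and (s and p)) at some successor in {e, f, g}.
    At e: Box (Box (s or p) and (s and p)) is false.
    At f: Box (Box (s or p) and (s and p)) is false.
    At g: Box (Box (s or p) and (s and p)) is false.
  So Dia Box (Box (s or p) and (s and p)) is false at a.

No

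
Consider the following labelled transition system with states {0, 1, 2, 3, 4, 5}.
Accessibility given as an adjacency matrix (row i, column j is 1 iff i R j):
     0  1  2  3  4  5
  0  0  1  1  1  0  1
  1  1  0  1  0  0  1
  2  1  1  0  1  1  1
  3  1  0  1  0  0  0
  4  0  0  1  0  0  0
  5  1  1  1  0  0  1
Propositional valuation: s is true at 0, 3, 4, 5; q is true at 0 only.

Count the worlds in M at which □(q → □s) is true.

2

Let φ = □(q → □s). Evaluate φ at each world:
  0 (successors {1, 2, 3, 5}): φ is true.
  1 (successors {0, 2, 5}): φ is false.
  2 (successors {0, 1, 3, 4, 5}): φ is false.
  3 (successors {0, 2}): φ is false.
  4 (successors {2}): φ is true.
  5 (successors {0, 1, 2, 5}): φ is false.
For instance, at 1:
  At 1: □(q → □s) requires q → □s at every successor {0, 2, 5}.
    q → □s fails at 0, so □(q → □s) is false at 1.
      At 0: q is true, □s is false, so q → □s is false.
Satisfying worlds: {0, 4}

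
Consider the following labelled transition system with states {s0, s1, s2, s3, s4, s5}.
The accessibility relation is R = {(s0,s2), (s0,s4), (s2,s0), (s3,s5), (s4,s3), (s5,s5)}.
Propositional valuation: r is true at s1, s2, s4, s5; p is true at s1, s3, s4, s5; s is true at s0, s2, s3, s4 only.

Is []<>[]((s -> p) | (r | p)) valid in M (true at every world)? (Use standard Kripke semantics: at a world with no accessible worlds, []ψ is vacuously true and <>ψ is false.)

Recall that []ψ holds at a world iff ψ holds at every accessible world, and <>ψ holds iff ψ holds at some accessible world.
Let φ = []<>[]((s -> p) | (r | p)). Evaluate φ at each world:
  s0 (successors {s2, s4}): φ is true.
  s1 (successors ∅): φ is true.
  s2 (successors {s0}): φ is true.
  s3 (successors {s5}): φ is true.
  s4 (successors {s3}): φ is true.
  s5 (successors {s5}): φ is true.
For instance, at s3:
  At s3: []<>[]((s -> p) | (r | p)) requires <>[]((s -> p) | (r | p)) at every successor {s5}.
      At s5: <>[]((s -> p) | (r | p)) requires []((s -> p) | (r | p)) at some successor in {s5}.
        []((s -> p) | (r | p)) holds at s5, so <>[]((s -> p) | (r | p)) is true at s5.
  So []<>[]((s -> p) | (r | p)) is true at s3.

Yes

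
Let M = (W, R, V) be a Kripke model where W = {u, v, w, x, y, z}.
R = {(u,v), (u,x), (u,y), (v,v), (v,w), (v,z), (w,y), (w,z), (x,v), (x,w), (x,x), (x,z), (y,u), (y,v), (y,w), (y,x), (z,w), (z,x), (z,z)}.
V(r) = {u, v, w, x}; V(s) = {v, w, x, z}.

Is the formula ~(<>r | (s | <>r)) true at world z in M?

At z: <>r | (s | <>r) is true, so ~(<>r | (s | <>r)) is false.
  At z: <>r is true, s | <>r is true, so <>r | (s | <>r) is true.
    At z: <>r requires r at some successor in {w, x, z}.
      r holds at w, so <>r is true at z.
    At z: s is true, <>r is true, so s | <>r is true.
      At z: <>r requires r at some successor in {w, x, z}.
        r holds at w, so <>r is true at z.

No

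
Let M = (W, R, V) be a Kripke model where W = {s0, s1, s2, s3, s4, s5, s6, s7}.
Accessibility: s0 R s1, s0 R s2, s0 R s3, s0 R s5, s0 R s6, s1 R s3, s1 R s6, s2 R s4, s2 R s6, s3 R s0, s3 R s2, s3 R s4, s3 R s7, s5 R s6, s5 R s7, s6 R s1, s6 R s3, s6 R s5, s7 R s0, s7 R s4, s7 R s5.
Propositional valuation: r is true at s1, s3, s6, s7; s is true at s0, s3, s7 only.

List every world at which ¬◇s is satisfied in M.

Recall that ◇ψ holds at a world iff ψ holds at some accessible world.
Let φ = ¬◇s. Evaluate φ at each world:
  s0 (successors {s1, s2, s3, s5, s6}): φ is false.
  s1 (successors {s3, s6}): φ is false.
  s2 (successors {s4, s6}): φ is true.
  s3 (successors {s0, s2, s4, s7}): φ is false.
  s4 (successors ∅): φ is true.
  s5 (successors {s6, s7}): φ is false.
  s6 (successors {s1, s3, s5}): φ is false.
  s7 (successors {s0, s4, s5}): φ is false.
For instance, at s6:
  At s6: ◇s is true, so ¬◇s is false.
    At s6: ◇s requires s at some successor in {s1, s3, s5}.
      s holds at s3, so ◇s is true at s6.
Satisfying worlds: {s2, s4}

s2, s4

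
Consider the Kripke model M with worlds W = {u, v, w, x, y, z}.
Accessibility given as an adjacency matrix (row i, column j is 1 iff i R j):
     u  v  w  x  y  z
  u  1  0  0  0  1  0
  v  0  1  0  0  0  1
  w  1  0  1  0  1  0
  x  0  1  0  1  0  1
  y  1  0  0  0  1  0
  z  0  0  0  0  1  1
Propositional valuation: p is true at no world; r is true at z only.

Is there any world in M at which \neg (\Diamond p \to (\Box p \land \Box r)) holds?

No

Let φ = \neg (\Diamond p \to (\Box p \land \Box r)). Evaluate φ at each world:
  u (successors {u, y}): φ is false.
  v (successors {v, z}): φ is false.
  w (successors {u, w, y}): φ is false.
  x (successors {v, x, z}): φ is false.
  y (successors {u, y}): φ is false.
  z (successors {y, z}): φ is false.
For instance, at y:
  At y: \Diamond p \to (\Box p \land \Box r) is true, so \neg (\Diamond p \to (\Box p \land \Box r)) is false.
    At y: \Diamond p is false, \Box p \land \Box r is false, so \Diamond p \to (\Box p \land \Box r) is true.
      At y: \Diamond p requires p at some successor in {u, y}.
        At u: p is false.
        At y: p is false.
      So \Diamond p is false at y.
      At y: \Box p is false, \Box r is false, so \Box p \land \Box r is false.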